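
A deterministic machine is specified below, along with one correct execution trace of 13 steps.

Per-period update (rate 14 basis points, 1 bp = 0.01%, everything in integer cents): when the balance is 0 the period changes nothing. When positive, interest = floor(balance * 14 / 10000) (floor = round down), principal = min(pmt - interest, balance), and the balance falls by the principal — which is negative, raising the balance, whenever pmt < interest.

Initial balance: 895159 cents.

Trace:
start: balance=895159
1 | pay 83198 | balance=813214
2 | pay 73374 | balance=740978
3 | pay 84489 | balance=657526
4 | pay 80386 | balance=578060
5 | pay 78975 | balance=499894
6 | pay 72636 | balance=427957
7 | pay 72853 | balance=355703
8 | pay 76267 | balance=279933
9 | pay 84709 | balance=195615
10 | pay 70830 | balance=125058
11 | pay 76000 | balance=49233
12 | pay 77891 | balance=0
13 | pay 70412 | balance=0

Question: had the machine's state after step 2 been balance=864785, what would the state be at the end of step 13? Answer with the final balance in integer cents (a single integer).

state after step 2 := balance=864785
3 | pay 84489 | balance=781506
4 | pay 80386 | balance=702214
5 | pay 78975 | balance=624222
6 | pay 72636 | balance=552459
7 | pay 72853 | balance=480379
8 | pay 76267 | balance=404784
9 | pay 84709 | balance=320641
10 | pay 70830 | balance=250259
11 | pay 76000 | balance=174609
12 | pay 77891 | balance=96962
13 | pay 70412 | balance=26685

26685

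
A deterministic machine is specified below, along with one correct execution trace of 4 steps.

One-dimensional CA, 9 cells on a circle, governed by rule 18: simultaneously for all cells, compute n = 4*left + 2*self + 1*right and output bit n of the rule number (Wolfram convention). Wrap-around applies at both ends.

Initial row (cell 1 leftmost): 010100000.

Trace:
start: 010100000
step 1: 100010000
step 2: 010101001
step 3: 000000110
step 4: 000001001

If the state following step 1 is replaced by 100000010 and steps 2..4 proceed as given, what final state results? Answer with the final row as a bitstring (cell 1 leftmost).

state after step 1 := 100000010
step 2: 010000100
step 3: 101001010
step 4: 000110000

000110000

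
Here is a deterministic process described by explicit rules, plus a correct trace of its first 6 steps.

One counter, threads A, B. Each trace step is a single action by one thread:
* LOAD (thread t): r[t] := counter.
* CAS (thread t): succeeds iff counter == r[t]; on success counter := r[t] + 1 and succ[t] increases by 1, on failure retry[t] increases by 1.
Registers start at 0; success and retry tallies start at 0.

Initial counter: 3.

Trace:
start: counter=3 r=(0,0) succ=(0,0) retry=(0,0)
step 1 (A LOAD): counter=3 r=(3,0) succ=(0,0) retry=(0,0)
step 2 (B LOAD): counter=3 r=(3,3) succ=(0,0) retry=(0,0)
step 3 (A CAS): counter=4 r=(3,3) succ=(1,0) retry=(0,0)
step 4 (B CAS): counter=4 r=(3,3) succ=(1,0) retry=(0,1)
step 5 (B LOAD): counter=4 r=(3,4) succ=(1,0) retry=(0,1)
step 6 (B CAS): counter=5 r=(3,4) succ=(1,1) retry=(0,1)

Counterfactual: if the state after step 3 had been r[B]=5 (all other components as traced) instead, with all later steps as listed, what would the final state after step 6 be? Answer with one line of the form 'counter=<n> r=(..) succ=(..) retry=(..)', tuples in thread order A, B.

counter=5 r=(3,4) succ=(1,1) retry=(0,1)

state after step 3 := counter=4 r=(3,5) succ=(1,0) retry=(0,0)
step 4 (B CAS): counter=4 r=(3,5) succ=(1,0) retry=(0,1)
step 5 (B LOAD): counter=4 r=(3,4) succ=(1,0) retry=(0,1)
step 6 (B CAS): counter=5 r=(3,4) succ=(1,1) retry=(0,1)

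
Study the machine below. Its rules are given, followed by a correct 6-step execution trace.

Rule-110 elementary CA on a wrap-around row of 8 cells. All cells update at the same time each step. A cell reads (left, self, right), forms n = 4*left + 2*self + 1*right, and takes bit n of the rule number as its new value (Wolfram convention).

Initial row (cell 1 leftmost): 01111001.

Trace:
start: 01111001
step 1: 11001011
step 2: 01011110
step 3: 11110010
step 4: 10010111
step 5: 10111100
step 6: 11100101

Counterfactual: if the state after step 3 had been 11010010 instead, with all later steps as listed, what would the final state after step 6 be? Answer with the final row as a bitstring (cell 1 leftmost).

state after step 3 := 11010010
step 4: 11110111
step 5: 00011100
step 6: 00110100

00110100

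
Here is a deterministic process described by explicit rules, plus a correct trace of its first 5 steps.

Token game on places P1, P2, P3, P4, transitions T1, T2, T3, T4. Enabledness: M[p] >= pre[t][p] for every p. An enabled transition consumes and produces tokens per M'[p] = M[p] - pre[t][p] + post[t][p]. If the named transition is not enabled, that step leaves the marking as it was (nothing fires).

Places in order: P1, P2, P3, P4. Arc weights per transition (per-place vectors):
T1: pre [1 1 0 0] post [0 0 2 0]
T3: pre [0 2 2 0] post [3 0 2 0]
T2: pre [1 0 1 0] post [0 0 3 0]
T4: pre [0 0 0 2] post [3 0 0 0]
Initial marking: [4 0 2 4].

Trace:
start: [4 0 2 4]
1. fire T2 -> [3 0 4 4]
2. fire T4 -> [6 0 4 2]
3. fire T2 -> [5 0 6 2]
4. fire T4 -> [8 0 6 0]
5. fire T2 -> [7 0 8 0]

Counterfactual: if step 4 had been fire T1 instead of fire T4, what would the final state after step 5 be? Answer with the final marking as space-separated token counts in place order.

(re-executing from step 4 with the substitution; state before step 4: [5 0 6 2])
4. fire T1 -> [5 0 6 2]
5. fire T2 -> [4 0 8 2]

4 0 8 2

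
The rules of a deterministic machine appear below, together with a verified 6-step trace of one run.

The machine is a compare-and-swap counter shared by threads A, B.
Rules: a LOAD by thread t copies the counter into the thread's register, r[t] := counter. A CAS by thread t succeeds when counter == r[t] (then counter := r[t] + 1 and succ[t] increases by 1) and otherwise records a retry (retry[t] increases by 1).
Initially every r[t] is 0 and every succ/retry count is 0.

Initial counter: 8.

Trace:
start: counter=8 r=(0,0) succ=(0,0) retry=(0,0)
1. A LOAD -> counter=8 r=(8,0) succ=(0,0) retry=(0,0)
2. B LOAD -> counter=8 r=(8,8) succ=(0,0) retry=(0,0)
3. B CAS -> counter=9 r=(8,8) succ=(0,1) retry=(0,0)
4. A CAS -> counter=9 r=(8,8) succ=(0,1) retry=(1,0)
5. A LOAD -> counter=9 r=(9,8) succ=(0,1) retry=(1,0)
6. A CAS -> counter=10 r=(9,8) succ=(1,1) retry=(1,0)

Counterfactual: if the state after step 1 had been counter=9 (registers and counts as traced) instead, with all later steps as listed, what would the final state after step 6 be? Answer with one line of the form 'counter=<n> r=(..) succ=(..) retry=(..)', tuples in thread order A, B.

counter=11 r=(10,9) succ=(1,1) retry=(1,0)

state after step 1 := counter=9 r=(8,0) succ=(0,0) retry=(0,0)
2. B LOAD -> counter=9 r=(8,9) succ=(0,0) retry=(0,0)
3. B CAS -> counter=10 r=(8,9) succ=(0,1) retry=(0,0)
4. A CAS -> counter=10 r=(8,9) succ=(0,1) retry=(1,0)
5. A LOAD -> counter=10 r=(10,9) succ=(0,1) retry=(1,0)
6. A CAS -> counter=11 r=(10,9) succ=(1,1) retry=(1,0)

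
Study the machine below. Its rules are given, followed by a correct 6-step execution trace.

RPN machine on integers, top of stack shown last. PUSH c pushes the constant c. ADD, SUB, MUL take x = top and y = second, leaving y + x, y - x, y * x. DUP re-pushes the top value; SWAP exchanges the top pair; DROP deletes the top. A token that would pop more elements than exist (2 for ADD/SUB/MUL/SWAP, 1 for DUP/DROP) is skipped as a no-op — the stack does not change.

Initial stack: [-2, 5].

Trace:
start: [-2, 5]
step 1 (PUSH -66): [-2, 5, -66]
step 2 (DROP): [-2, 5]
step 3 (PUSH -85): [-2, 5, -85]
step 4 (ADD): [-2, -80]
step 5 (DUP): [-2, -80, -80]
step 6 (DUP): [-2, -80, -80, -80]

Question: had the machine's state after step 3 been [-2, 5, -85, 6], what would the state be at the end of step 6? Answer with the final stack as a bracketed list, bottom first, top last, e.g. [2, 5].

[-2, 5, -79, -79, -79]

state after step 3 := [-2, 5, -85, 6]
step 4 (ADD): [-2, 5, -79]
step 5 (DUP): [-2, 5, -79, -79]
step 6 (DUP): [-2, 5, -79, -79, -79]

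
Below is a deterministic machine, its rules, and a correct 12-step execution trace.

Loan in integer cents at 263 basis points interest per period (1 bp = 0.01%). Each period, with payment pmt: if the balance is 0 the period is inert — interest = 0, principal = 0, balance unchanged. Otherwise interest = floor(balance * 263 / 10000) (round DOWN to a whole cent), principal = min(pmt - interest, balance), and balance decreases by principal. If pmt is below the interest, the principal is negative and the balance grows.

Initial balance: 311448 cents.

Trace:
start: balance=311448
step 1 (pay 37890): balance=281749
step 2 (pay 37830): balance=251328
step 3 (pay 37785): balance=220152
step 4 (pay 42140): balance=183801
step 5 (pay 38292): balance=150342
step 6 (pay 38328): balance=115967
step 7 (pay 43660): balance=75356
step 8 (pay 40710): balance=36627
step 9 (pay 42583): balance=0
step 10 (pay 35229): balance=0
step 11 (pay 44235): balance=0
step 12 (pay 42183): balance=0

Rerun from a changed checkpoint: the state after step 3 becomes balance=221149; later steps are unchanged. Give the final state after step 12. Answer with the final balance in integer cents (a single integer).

state after step 3 := balance=221149
step 4 (pay 42140): balance=184825
step 5 (pay 38292): balance=151393
step 6 (pay 38328): balance=117046
step 7 (pay 43660): balance=76464
step 8 (pay 40710): balance=37765
step 9 (pay 42583): balance=0
step 10 (pay 35229): balance=0
step 11 (pay 44235): balance=0
step 12 (pay 42183): balance=0

0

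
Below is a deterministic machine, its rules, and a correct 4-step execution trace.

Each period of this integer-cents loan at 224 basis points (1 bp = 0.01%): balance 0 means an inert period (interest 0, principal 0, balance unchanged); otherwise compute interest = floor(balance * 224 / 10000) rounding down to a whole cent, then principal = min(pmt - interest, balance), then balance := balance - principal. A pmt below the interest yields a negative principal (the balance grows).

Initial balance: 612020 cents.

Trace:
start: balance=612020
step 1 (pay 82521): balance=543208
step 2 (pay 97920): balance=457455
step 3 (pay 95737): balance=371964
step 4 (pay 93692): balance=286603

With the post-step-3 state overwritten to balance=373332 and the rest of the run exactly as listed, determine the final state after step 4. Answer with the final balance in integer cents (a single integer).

state after step 3 := balance=373332
step 4 (pay 93692): balance=288002

288002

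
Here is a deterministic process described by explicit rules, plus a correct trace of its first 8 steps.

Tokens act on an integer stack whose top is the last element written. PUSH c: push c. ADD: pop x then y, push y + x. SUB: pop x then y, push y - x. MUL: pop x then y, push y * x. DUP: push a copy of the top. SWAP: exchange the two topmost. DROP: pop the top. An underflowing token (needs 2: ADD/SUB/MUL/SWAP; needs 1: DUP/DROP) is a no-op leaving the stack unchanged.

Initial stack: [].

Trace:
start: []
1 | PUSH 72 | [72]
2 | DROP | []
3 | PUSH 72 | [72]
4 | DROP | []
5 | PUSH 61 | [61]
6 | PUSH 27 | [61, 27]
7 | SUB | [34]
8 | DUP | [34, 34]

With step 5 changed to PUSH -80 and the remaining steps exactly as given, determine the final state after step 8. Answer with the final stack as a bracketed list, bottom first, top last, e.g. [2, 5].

(re-executing from step 5 with the substitution; state before step 5: [])
5 | PUSH -80 | [-80]
6 | PUSH 27 | [-80, 27]
7 | SUB | [-107]
8 | DUP | [-107, -107]

[-107, -107]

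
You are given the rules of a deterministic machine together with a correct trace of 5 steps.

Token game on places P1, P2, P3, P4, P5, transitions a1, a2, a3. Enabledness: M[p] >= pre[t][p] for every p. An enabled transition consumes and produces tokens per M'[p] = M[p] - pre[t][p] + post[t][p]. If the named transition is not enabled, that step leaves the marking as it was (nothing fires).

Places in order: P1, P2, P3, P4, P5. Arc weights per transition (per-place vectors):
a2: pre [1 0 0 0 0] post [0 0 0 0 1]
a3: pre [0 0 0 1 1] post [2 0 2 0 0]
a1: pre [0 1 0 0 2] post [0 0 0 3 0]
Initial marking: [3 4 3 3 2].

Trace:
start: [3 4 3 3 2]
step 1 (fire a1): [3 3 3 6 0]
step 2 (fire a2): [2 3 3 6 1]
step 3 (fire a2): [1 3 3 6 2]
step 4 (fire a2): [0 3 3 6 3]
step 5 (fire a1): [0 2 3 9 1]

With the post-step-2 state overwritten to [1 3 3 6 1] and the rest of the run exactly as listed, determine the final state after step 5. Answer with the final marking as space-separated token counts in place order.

0 2 3 9 0

state after step 2 := [1 3 3 6 1]
step 3 (fire a2): [0 3 3 6 2]
step 4 (fire a2): [0 3 3 6 2]
step 5 (fire a1): [0 2 3 9 0]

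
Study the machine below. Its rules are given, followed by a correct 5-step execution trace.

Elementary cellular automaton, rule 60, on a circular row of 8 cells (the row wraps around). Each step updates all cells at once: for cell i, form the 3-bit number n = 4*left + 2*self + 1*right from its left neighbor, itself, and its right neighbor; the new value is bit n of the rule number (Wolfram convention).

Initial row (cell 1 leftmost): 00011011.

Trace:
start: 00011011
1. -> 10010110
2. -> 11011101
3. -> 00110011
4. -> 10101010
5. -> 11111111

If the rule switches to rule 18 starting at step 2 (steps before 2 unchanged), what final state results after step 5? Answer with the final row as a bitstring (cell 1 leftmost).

(re-executing steps 2..5 under rule 18; state before step 2: 10010110)
2. -> 01100000
3. -> 10010000
4. -> 01101001
5. -> 00000110

00000110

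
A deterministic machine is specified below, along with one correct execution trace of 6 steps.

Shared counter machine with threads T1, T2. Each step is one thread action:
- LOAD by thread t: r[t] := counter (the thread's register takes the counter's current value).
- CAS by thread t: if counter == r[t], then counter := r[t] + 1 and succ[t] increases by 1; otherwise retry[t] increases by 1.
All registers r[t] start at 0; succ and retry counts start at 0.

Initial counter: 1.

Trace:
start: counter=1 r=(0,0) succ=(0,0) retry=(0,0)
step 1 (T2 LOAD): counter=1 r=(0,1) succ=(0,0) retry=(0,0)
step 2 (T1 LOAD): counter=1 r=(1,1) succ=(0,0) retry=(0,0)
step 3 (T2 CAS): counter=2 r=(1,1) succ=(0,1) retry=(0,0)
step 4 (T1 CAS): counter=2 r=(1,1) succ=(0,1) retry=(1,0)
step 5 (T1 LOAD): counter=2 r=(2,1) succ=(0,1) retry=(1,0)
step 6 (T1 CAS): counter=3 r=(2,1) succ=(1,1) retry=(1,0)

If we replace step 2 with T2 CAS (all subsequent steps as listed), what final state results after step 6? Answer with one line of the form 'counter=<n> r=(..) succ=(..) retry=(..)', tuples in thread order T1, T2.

counter=3 r=(2,1) succ=(1,1) retry=(1,1)

(re-executing from step 2 with the substitution; state before step 2: counter=1 r=(0,1) succ=(0,0) retry=(0,0))
step 2 (T2 CAS): counter=2 r=(0,1) succ=(0,1) retry=(0,0)
step 3 (T2 CAS): counter=2 r=(0,1) succ=(0,1) retry=(0,1)
step 4 (T1 CAS): counter=2 r=(0,1) succ=(0,1) retry=(1,1)
step 5 (T1 LOAD): counter=2 r=(2,1) succ=(0,1) retry=(1,1)
step 6 (T1 CAS): counter=3 r=(2,1) succ=(1,1) retry=(1,1)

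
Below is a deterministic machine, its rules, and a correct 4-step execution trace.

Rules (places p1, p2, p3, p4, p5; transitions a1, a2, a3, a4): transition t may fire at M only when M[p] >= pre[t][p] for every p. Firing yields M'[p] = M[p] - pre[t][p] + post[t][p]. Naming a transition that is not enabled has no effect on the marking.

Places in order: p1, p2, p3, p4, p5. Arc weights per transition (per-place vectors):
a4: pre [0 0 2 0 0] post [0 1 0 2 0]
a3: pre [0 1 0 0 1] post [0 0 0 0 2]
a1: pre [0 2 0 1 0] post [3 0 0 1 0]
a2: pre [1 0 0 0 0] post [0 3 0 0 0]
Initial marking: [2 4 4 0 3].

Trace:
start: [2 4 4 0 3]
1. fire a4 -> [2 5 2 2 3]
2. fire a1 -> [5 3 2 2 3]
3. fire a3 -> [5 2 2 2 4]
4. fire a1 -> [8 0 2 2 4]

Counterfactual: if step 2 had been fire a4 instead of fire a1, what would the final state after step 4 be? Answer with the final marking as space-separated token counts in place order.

(re-executing from step 2 with the substitution; state before step 2: [2 5 2 2 3])
2. fire a4 -> [2 6 0 4 3]
3. fire a3 -> [2 5 0 4 4]
4. fire a1 -> [5 3 0 4 4]

5 3 0 4 4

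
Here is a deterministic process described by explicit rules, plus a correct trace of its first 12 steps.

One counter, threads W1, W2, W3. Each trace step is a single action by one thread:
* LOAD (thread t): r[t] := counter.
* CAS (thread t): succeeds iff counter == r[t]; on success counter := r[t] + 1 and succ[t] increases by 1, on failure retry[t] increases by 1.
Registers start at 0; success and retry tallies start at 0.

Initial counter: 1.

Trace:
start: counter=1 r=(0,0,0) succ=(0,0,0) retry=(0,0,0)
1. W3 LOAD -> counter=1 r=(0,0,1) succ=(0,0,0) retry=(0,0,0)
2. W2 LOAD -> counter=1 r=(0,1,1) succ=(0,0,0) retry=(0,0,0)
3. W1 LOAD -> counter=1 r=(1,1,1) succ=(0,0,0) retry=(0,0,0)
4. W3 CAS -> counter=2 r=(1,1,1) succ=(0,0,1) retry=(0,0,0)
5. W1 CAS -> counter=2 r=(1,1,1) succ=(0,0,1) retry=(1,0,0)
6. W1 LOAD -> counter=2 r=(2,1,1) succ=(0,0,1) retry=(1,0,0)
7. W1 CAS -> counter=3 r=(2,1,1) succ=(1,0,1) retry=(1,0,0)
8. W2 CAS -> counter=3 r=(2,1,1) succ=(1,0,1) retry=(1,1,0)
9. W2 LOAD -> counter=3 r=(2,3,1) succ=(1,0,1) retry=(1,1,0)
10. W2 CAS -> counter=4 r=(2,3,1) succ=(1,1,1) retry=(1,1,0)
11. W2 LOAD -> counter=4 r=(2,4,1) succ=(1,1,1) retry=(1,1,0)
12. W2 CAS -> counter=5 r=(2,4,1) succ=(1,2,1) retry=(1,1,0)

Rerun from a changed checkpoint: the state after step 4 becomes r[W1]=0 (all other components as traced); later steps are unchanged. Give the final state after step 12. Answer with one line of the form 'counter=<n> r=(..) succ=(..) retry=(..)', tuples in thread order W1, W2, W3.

state after step 4 := counter=2 r=(0,1,1) succ=(0,0,1) retry=(0,0,0)
5. W1 CAS -> counter=2 r=(0,1,1) succ=(0,0,1) retry=(1,0,0)
6. W1 LOAD -> counter=2 r=(2,1,1) succ=(0,0,1) retry=(1,0,0)
7. W1 CAS -> counter=3 r=(2,1,1) succ=(1,0,1) retry=(1,0,0)
8. W2 CAS -> counter=3 r=(2,1,1) succ=(1,0,1) retry=(1,1,0)
9. W2 LOAD -> counter=3 r=(2,3,1) succ=(1,0,1) retry=(1,1,0)
10. W2 CAS -> counter=4 r=(2,3,1) succ=(1,1,1) retry=(1,1,0)
11. W2 LOAD -> counter=4 r=(2,4,1) succ=(1,1,1) retry=(1,1,0)
12. W2 CAS -> counter=5 r=(2,4,1) succ=(1,2,1) retry=(1,1,0)

counter=5 r=(2,4,1) succ=(1,2,1) retry=(1,1,0)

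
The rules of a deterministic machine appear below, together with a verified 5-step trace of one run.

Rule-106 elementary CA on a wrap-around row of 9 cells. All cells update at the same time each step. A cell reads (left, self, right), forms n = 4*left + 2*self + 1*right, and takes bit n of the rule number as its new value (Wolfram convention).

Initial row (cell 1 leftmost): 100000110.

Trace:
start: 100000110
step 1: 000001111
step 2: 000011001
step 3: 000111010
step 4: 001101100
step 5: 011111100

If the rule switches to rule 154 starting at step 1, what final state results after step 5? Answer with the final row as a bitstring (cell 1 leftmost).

001000100

(re-executing steps 1..5 under rule 154; state before step 1: 100000110)
step 1: 010001100
step 2: 101011010
step 3: 000010000
step 4: 000101000
step 5: 001000100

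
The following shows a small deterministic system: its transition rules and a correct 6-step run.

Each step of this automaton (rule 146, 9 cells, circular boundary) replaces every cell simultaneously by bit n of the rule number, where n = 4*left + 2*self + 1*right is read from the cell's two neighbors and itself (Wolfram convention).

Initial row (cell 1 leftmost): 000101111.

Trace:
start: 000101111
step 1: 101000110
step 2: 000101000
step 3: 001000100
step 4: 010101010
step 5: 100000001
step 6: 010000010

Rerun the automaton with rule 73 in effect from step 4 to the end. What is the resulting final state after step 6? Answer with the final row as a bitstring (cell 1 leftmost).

100010001

(re-executing steps 4..6 under rule 73; state before step 4: 001000100)
step 4: 100010001
step 5: 101000101
step 6: 100010001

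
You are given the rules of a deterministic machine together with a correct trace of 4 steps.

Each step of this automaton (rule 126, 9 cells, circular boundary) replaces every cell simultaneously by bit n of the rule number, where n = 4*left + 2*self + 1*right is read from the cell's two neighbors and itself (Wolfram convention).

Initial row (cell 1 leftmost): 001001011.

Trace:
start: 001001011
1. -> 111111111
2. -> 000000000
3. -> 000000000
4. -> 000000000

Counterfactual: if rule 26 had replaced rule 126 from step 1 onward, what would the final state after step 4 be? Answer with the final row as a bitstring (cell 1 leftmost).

010110010

(re-executing steps 1..4 under rule 26; state before step 1: 001001011)
1. -> 110110010
2. -> 100101100
3. -> 011001011
4. -> 010110010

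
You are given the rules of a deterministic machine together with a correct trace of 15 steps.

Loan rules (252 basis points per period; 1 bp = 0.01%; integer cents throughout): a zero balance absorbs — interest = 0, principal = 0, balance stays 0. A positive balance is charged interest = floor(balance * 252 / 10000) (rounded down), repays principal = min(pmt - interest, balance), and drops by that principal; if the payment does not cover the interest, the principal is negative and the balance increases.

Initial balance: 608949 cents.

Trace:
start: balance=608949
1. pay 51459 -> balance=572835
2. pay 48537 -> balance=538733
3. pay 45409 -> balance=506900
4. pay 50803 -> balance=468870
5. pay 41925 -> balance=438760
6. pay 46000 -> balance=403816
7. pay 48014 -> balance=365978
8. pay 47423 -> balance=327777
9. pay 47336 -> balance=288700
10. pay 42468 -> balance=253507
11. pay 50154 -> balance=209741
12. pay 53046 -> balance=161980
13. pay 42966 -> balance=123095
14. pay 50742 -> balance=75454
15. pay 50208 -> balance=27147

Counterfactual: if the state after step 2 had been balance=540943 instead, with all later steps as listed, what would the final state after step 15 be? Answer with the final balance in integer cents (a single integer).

30202

state after step 2 := balance=540943
3. pay 45409 -> balance=509165
4. pay 50803 -> balance=471192
5. pay 41925 -> balance=441141
6. pay 46000 -> balance=406257
7. pay 48014 -> balance=368480
8. pay 47423 -> balance=330342
9. pay 47336 -> balance=291330
10. pay 42468 -> balance=256203
11. pay 50154 -> balance=212505
12. pay 53046 -> balance=164814
13. pay 42966 -> balance=126001
14. pay 50742 -> balance=78434
15. pay 50208 -> balance=30202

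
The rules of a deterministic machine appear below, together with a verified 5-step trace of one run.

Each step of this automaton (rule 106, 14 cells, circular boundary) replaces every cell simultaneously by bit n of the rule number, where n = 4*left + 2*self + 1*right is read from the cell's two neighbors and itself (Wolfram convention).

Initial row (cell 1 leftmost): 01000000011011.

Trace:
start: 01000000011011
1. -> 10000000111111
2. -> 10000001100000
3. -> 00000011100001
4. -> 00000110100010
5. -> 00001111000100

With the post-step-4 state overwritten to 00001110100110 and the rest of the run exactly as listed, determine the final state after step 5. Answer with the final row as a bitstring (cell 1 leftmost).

00011011001110

state after step 4 := 00001110100110
5. -> 00011011001110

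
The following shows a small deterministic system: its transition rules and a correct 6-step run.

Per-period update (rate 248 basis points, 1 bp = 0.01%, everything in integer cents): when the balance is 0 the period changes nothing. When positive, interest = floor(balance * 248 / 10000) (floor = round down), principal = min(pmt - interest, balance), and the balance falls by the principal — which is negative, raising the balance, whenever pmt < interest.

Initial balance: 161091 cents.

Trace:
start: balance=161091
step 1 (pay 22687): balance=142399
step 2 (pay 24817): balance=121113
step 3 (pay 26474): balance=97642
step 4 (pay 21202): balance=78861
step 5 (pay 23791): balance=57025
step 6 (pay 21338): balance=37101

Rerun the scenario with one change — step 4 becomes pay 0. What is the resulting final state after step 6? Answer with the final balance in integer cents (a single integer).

(re-executing from step 4 with the substitution; state before step 4: balance=97642)
step 4 (pay 0): balance=100063
step 5 (pay 23791): balance=78753
step 6 (pay 21338): balance=59368

59368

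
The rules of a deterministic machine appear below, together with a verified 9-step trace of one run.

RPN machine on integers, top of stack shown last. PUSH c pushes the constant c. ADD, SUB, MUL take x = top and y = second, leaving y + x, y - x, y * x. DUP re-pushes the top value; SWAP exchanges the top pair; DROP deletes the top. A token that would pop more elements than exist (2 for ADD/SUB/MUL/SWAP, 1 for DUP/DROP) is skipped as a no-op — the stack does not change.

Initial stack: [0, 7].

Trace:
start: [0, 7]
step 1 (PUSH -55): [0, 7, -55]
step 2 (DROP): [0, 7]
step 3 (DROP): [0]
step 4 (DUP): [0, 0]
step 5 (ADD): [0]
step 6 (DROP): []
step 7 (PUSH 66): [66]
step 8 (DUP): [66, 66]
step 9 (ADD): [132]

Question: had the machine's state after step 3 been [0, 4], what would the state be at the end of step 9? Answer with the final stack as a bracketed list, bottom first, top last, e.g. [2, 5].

state after step 3 := [0, 4]
step 4 (DUP): [0, 4, 4]
step 5 (ADD): [0, 8]
step 6 (DROP): [0]
step 7 (PUSH 66): [0, 66]
step 8 (DUP): [0, 66, 66]
step 9 (ADD): [0, 132]

[0, 132]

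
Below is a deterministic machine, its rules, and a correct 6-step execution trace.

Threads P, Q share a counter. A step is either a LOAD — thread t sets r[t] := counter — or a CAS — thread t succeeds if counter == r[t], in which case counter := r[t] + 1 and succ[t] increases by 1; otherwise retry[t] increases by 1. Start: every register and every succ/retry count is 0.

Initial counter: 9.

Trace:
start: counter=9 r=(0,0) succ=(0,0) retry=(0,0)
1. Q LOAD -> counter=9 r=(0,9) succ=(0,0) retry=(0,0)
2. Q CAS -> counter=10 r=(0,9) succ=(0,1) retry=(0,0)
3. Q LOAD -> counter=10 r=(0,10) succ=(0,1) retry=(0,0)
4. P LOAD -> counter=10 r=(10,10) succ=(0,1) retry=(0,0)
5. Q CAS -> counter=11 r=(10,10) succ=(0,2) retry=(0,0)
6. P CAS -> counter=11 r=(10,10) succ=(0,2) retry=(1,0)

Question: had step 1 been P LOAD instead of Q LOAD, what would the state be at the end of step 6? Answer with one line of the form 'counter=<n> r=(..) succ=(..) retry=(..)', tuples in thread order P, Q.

counter=10 r=(9,9) succ=(0,1) retry=(1,1)

(re-executing from step 1 with the substitution; state before step 1: counter=9 r=(0,0) succ=(0,0) retry=(0,0))
1. P LOAD -> counter=9 r=(9,0) succ=(0,0) retry=(0,0)
2. Q CAS -> counter=9 r=(9,0) succ=(0,0) retry=(0,1)
3. Q LOAD -> counter=9 r=(9,9) succ=(0,0) retry=(0,1)
4. P LOAD -> counter=9 r=(9,9) succ=(0,0) retry=(0,1)
5. Q CAS -> counter=10 r=(9,9) succ=(0,1) retry=(0,1)
6. P CAS -> counter=10 r=(9,9) succ=(0,1) retry=(1,1)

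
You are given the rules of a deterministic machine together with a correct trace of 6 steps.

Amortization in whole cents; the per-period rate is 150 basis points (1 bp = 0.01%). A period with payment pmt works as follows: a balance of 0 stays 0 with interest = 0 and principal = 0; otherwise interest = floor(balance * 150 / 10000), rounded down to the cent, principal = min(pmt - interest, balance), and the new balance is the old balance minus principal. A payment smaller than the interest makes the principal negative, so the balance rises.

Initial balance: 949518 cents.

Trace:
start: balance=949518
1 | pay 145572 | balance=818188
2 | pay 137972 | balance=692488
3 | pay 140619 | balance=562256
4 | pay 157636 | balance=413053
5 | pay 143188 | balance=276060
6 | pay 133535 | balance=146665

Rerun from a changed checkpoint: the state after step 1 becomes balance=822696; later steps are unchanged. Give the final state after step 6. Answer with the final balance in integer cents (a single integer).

state after step 1 := balance=822696
2 | pay 137972 | balance=697064
3 | pay 140619 | balance=566900
4 | pay 157636 | balance=417767
5 | pay 143188 | balance=280845
6 | pay 133535 | balance=151522

151522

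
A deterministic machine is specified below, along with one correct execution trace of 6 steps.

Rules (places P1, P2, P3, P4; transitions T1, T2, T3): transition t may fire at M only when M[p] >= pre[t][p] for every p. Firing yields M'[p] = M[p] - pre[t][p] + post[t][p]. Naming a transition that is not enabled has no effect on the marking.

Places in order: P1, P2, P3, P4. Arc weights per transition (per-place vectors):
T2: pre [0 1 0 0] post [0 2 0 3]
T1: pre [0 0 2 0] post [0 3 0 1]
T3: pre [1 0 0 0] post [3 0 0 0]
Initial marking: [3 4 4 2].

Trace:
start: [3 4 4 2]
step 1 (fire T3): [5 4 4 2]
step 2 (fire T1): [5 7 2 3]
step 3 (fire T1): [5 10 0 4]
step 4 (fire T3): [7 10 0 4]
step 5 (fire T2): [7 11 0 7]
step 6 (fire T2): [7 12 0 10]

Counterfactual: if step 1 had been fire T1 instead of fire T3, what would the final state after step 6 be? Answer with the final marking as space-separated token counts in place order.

5 12 0 10

(re-executing from step 1 with the substitution; state before step 1: [3 4 4 2])
step 1 (fire T1): [3 7 2 3]
step 2 (fire T1): [3 10 0 4]
step 3 (fire T1): [3 10 0 4]
step 4 (fire T3): [5 10 0 4]
step 5 (fire T2): [5 11 0 7]
step 6 (fire T2): [5 12 0 10]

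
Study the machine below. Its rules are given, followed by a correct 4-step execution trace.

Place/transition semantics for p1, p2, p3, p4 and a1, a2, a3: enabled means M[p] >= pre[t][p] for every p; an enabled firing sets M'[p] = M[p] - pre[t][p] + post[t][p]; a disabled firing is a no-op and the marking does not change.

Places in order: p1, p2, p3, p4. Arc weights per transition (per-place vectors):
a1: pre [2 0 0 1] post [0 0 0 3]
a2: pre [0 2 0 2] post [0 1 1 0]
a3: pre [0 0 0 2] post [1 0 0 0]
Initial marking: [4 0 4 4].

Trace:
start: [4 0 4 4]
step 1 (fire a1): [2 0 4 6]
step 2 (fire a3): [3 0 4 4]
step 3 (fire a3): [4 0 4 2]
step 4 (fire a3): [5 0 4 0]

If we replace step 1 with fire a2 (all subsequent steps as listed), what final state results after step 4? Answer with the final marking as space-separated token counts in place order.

6 0 4 0

(re-executing from step 1 with the substitution; state before step 1: [4 0 4 4])
step 1 (fire a2): [4 0 4 4]
step 2 (fire a3): [5 0 4 2]
step 3 (fire a3): [6 0 4 0]
step 4 (fire a3): [6 0 4 0]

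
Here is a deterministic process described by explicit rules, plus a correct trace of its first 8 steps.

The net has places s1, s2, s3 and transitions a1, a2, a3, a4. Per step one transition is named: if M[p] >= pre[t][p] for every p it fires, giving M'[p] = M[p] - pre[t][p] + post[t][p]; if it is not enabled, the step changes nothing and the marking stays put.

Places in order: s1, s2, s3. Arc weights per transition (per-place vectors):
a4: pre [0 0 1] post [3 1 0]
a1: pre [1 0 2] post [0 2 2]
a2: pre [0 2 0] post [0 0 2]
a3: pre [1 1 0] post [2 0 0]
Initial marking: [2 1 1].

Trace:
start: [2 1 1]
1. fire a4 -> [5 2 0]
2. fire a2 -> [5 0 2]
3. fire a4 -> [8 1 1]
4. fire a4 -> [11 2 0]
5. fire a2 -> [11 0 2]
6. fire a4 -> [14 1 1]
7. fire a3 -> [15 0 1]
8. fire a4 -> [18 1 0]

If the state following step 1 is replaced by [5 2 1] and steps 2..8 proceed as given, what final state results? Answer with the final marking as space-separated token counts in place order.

18 1 1

state after step 1 := [5 2 1]
2. fire a2 -> [5 0 3]
3. fire a4 -> [8 1 2]
4. fire a4 -> [11 2 1]
5. fire a2 -> [11 0 3]
6. fire a4 -> [14 1 2]
7. fire a3 -> [15 0 2]
8. fire a4 -> [18 1 1]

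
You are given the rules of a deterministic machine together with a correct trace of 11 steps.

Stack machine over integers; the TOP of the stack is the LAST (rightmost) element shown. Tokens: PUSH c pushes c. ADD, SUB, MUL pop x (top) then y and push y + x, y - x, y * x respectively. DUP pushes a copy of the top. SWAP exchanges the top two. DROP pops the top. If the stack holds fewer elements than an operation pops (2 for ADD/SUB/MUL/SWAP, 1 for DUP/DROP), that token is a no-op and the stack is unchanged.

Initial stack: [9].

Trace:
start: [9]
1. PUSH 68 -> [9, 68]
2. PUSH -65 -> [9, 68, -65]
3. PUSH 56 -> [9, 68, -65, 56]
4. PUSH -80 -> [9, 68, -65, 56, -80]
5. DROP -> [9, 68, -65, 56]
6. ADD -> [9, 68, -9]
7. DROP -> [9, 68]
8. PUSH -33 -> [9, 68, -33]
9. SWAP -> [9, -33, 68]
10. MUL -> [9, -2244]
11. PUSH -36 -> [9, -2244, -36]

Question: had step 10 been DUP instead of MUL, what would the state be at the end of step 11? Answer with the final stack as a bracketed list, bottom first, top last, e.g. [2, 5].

[9, -33, 68, 68, -36]

(re-executing from step 10 with the substitution; state before step 10: [9, -33, 68])
10. DUP -> [9, -33, 68, 68]
11. PUSH -36 -> [9, -33, 68, 68, -36]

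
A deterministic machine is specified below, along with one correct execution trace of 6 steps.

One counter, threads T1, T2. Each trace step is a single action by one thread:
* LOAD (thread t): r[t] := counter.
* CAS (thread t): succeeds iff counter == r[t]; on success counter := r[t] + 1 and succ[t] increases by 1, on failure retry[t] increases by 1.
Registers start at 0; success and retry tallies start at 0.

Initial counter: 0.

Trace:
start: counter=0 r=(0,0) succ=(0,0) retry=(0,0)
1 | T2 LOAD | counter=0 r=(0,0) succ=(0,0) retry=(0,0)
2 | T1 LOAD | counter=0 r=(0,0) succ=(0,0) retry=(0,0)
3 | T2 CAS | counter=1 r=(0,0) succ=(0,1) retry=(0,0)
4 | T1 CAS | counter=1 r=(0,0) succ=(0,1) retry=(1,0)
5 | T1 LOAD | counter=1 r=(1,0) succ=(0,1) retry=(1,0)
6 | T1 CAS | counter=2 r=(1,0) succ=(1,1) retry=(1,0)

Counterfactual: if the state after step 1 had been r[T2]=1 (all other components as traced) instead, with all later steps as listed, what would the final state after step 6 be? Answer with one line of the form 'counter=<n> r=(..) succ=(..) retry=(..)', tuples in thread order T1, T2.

state after step 1 := counter=0 r=(0,1) succ=(0,0) retry=(0,0)
2 | T1 LOAD | counter=0 r=(0,1) succ=(0,0) retry=(0,0)
3 | T2 CAS | counter=0 r=(0,1) succ=(0,0) retry=(0,1)
4 | T1 CAS | counter=1 r=(0,1) succ=(1,0) retry=(0,1)
5 | T1 LOAD | counter=1 r=(1,1) succ=(1,0) retry=(0,1)
6 | T1 CAS | counter=2 r=(1,1) succ=(2,0) retry=(0,1)

counter=2 r=(1,1) succ=(2,0) retry=(0,1)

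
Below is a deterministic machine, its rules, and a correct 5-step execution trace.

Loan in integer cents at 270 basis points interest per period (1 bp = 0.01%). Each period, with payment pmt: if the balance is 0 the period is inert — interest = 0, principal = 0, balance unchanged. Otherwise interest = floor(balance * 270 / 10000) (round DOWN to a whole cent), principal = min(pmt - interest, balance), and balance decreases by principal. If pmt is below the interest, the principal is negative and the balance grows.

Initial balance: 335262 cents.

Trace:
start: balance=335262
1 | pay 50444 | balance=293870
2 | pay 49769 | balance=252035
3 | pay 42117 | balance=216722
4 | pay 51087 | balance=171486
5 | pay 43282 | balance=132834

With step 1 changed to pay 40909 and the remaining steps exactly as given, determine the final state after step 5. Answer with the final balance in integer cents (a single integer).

(re-executing from step 1 with the substitution; state before step 1: balance=335262)
1 | pay 40909 | balance=303405
2 | pay 49769 | balance=261827
3 | pay 42117 | balance=226779
4 | pay 51087 | balance=181815
5 | pay 43282 | balance=143442

143442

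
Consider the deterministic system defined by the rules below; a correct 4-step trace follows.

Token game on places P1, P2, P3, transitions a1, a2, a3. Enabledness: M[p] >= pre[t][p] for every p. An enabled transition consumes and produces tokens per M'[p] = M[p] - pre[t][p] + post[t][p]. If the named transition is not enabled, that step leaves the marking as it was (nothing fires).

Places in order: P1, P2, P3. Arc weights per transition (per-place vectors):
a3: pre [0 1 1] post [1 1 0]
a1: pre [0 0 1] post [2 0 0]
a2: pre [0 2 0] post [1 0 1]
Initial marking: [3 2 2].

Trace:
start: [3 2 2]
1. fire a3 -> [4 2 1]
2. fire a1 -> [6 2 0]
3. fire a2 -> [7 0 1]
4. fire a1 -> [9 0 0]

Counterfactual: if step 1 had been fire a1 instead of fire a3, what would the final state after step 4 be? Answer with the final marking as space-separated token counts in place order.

10 0 0

(re-executing from step 1 with the substitution; state before step 1: [3 2 2])
1. fire a1 -> [5 2 1]
2. fire a1 -> [7 2 0]
3. fire a2 -> [8 0 1]
4. fire a1 -> [10 0 0]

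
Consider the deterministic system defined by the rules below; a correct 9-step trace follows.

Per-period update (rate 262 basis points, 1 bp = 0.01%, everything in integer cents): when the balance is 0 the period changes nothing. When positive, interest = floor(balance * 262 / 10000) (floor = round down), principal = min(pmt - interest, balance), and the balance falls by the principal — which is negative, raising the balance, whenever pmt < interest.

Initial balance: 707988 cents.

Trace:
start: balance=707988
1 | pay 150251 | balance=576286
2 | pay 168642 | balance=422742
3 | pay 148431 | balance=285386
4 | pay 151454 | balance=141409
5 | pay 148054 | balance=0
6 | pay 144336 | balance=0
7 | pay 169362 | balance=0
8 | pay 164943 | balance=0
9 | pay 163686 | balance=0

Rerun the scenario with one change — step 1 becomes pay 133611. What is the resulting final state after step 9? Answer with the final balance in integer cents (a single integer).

0

(re-executing from step 1 with the substitution; state before step 1: balance=707988)
1 | pay 133611 | balance=592926
2 | pay 168642 | balance=439818
3 | pay 148431 | balance=302910
4 | pay 151454 | balance=159392
5 | pay 148054 | balance=15514
6 | pay 144336 | balance=0
7 | pay 169362 | balance=0
8 | pay 164943 | balance=0
9 | pay 163686 | balance=0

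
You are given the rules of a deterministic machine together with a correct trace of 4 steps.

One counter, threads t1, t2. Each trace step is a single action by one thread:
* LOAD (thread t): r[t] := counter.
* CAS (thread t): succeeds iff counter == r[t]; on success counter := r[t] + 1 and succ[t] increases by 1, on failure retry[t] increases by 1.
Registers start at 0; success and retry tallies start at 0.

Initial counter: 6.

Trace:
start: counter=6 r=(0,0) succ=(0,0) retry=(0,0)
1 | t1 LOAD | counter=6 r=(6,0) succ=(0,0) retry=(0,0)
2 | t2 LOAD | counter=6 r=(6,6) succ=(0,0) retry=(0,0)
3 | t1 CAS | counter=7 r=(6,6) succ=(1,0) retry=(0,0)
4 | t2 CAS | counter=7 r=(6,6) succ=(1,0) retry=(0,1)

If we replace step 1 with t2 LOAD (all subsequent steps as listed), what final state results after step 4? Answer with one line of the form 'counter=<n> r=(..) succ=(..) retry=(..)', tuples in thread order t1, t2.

(re-executing from step 1 with the substitution; state before step 1: counter=6 r=(0,0) succ=(0,0) retry=(0,0))
1 | t2 LOAD | counter=6 r=(0,6) succ=(0,0) retry=(0,0)
2 | t2 LOAD | counter=6 r=(0,6) succ=(0,0) retry=(0,0)
3 | t1 CAS | counter=6 r=(0,6) succ=(0,0) retry=(1,0)
4 | t2 CAS | counter=7 r=(0,6) succ=(0,1) retry=(1,0)

counter=7 r=(0,6) succ=(0,1) retry=(1,0)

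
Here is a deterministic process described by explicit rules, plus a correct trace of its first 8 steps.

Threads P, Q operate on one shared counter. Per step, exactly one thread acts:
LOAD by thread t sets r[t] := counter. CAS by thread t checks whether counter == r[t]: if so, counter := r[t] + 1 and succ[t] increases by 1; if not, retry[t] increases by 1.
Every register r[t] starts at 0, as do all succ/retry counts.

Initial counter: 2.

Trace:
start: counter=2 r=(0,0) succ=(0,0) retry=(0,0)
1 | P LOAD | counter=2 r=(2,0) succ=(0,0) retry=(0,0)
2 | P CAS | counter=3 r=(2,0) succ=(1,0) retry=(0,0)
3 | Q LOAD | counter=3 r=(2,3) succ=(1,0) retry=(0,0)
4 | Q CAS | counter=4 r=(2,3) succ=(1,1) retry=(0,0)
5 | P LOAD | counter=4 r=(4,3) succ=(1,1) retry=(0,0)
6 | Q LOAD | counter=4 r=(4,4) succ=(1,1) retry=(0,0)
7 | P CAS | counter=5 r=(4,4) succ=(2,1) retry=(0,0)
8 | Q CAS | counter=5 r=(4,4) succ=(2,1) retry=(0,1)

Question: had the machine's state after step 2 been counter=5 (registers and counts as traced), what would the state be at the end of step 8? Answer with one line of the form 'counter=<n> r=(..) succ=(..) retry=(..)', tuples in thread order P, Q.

state after step 2 := counter=5 r=(2,0) succ=(1,0) retry=(0,0)
3 | Q LOAD | counter=5 r=(2,5) succ=(1,0) retry=(0,0)
4 | Q CAS | counter=6 r=(2,5) succ=(1,1) retry=(0,0)
5 | P LOAD | counter=6 r=(6,5) succ=(1,1) retry=(0,0)
6 | Q LOAD | counter=6 r=(6,6) succ=(1,1) retry=(0,0)
7 | P CAS | counter=7 r=(6,6) succ=(2,1) retry=(0,0)
8 | Q CAS | counter=7 r=(6,6) succ=(2,1) retry=(0,1)

counter=7 r=(6,6) succ=(2,1) retry=(0,1)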